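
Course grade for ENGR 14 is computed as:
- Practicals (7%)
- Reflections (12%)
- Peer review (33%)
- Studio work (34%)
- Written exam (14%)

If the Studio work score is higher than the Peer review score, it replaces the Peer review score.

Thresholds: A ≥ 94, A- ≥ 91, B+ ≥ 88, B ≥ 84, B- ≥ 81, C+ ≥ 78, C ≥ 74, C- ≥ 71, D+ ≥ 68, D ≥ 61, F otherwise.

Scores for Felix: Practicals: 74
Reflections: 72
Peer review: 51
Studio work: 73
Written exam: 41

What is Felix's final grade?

D+

Studio work (73) > Peer review (51), so Peer review counts as 73.
Weighted total:
  Practicals 74 × 0.07 = 5.18
  Reflections 72 × 0.12 = 8.64
  Peer review 73 × 0.33 = 24.09
  Studio work 73 × 0.34 = 24.82
  Written exam 41 × 0.14 = 5.74
Sum = 68.47
68.47 is ≥ 68 and < 71 → D+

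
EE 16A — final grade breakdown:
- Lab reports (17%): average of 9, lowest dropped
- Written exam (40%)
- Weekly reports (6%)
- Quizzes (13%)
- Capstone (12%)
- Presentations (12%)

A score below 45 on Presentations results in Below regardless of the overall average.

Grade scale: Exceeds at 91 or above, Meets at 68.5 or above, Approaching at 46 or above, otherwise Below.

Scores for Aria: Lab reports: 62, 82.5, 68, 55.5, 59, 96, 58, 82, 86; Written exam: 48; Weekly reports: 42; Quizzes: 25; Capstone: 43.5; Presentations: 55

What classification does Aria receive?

Lab reports: drop 55.5 → average of remaining 8 = 593.5/8 = 74.1875
Presentations score 55 ≥ 45: minimum met.
Weighted total:
  Lab reports 74.1875 × 0.17 = 12.611875
  Written exam 48 × 0.4 = 19.2
  Weekly reports 42 × 0.06 = 2.52
  Quizzes 25 × 0.13 = 3.25
  Capstone 43.5 × 0.12 = 5.22
  Presentations 55 × 0.12 = 6.6
Sum = 49.401875
49.401875 is ≥ 46 and < 68.5 → Approaching

Approaching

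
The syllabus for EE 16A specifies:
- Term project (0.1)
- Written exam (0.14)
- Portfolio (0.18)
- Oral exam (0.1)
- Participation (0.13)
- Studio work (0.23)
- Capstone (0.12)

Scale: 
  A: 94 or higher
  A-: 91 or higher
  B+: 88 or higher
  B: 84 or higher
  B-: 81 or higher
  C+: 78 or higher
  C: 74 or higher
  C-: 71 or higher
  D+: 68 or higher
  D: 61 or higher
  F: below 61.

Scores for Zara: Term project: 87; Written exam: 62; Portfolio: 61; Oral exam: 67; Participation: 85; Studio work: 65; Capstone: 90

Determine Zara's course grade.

C-

Weighted total:
  Term project 87 × 0.1 = 8.7
  Written exam 62 × 0.14 = 8.68
  Portfolio 61 × 0.18 = 10.98
  Oral exam 67 × 0.1 = 6.7
  Participation 85 × 0.13 = 11.05
  Studio work 65 × 0.23 = 14.95
  Capstone 90 × 0.12 = 10.8
Sum = 71.86
71.86 is ≥ 71 and < 74 → C-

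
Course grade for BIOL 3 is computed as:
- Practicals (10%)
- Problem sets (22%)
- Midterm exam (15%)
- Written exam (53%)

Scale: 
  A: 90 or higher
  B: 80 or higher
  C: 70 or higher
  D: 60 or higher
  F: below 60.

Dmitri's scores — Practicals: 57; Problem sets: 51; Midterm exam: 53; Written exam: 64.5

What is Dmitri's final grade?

F

Weighted total:
  Practicals 57 × 0.1 = 5.7
  Problem sets 51 × 0.22 = 11.22
  Midterm exam 53 × 0.15 = 7.95
  Written exam 64.5 × 0.53 = 34.185
Sum = 59.055
59.055 < 60 → F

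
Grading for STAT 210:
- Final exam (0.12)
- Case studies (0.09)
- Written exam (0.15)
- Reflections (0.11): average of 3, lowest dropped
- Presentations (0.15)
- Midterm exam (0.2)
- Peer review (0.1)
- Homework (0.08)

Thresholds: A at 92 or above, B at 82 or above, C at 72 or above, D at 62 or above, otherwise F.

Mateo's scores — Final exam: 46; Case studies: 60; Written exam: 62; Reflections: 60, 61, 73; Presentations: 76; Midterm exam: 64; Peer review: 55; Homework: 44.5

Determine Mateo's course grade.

Reflections: drop 60 → average of remaining 2 = 134/2 = 67
Weighted total:
  Final exam 46 × 0.12 = 5.52
  Case studies 60 × 0.09 = 5.4
  Written exam 62 × 0.15 = 9.3
  Reflections 67 × 0.11 = 7.37
  Presentations 76 × 0.15 = 11.4
  Midterm exam 64 × 0.2 = 12.8
  Peer review 55 × 0.1 = 5.5
  Homework 44.5 × 0.08 = 3.56
Sum = 60.85
60.85 < 62 → F

F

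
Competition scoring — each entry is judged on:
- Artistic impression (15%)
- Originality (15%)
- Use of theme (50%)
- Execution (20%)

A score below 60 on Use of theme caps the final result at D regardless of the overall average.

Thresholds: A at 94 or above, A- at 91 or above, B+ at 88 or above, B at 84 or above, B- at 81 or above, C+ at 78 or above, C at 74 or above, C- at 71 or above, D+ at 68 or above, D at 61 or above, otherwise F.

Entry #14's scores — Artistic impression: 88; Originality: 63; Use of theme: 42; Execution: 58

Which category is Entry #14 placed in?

F

Use of theme score 42 < 60: minimum not met.
Weighted total:
  Artistic impression 88 × 0.15 = 13.2
  Originality 63 × 0.15 = 9.45
  Use of theme 42 × 0.5 = 21
  Execution 58 × 0.2 = 11.6
Sum = 55.25
55.25 would be F; cap at D applies → F.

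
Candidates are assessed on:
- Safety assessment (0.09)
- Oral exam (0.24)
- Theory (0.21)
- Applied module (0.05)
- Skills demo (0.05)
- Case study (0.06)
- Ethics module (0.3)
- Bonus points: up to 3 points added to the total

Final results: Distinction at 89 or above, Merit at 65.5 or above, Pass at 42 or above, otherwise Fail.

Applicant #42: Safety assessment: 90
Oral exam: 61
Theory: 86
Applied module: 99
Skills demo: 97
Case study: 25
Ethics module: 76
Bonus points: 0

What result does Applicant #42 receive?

Merit

Weighted total:
  Safety assessment 90 × 0.09 = 8.1
  Oral exam 61 × 0.24 = 14.64
  Theory 86 × 0.21 = 18.06
  Applied module 99 × 0.05 = 4.95
  Skills demo 97 × 0.05 = 4.85
  Case study 25 × 0.06 = 1.5
  Ethics module 76 × 0.3 = 22.8
Sum = 74.9
Bonus points: 74.9 + 0 = 74.9
74.9 is ≥ 65.5 and < 89 → Merit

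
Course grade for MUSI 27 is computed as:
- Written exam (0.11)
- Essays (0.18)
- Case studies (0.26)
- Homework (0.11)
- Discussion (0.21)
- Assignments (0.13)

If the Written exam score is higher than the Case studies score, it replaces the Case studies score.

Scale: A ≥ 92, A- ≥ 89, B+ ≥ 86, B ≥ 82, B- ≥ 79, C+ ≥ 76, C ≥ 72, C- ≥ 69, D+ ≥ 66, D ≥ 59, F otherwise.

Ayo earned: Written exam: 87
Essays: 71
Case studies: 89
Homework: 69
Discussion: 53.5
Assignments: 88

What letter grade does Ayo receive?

Written exam (87) ≤ Case studies (89), so Case studies stays at 89.
Weighted total:
  Written exam 87 × 0.11 = 9.57
  Essays 71 × 0.18 = 12.78
  Case studies 89 × 0.26 = 23.14
  Homework 69 × 0.11 = 7.59
  Discussion 53.5 × 0.21 = 11.235
  Assignments 88 × 0.13 = 11.44
Sum = 75.755
75.755 is ≥ 72 and < 76 → C

C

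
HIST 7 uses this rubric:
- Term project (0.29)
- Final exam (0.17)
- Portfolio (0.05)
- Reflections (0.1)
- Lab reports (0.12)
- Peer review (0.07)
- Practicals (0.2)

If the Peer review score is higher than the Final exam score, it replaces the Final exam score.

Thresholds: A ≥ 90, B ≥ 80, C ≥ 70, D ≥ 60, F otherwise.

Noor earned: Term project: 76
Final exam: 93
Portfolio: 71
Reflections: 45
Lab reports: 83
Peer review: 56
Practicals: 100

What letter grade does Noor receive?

Peer review (56) ≤ Final exam (93), so Final exam stays at 93.
Weighted total:
  Term project 76 × 0.29 = 22.04
  Final exam 93 × 0.17 = 15.81
  Portfolio 71 × 0.05 = 3.55
  Reflections 45 × 0.1 = 4.5
  Lab reports 83 × 0.12 = 9.96
  Peer review 56 × 0.07 = 3.92
  Practicals 100 × 0.2 = 20
Sum = 79.78
79.78 is ≥ 70 and < 80 → C

C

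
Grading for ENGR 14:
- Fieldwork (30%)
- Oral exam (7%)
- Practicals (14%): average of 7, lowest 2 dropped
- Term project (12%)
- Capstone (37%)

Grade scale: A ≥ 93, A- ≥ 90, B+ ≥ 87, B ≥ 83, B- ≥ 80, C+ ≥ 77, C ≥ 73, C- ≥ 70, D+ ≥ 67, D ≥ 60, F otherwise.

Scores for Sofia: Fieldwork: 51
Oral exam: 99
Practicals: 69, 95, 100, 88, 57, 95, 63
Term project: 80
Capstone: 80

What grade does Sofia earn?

Practicals: drop 57, 63 → average of remaining 5 = 447/5 = 89.4
Weighted total:
  Fieldwork 51 × 0.3 = 15.3
  Oral exam 99 × 0.07 = 6.93
  Practicals 89.4 × 0.14 = 12.516
  Term project 80 × 0.12 = 9.6
  Capstone 80 × 0.37 = 29.6
Sum = 73.946
73.946 is ≥ 73 and < 77 → C

C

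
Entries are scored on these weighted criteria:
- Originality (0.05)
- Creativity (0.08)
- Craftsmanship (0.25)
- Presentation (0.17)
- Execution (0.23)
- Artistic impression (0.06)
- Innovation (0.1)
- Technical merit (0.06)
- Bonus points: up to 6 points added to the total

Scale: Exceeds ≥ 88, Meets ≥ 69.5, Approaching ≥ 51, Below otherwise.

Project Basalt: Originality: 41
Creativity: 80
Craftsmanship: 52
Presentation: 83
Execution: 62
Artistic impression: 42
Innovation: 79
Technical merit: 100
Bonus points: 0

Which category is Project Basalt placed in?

Weighted total:
  Originality 41 × 0.05 = 2.05
  Creativity 80 × 0.08 = 6.4
  Craftsmanship 52 × 0.25 = 13
  Presentation 83 × 0.17 = 14.11
  Execution 62 × 0.23 = 14.26
  Artistic impression 42 × 0.06 = 2.52
  Innovation 79 × 0.1 = 7.9
  Technical merit 100 × 0.06 = 6
Sum = 66.24
Bonus points: 66.24 + 0 = 66.24
66.24 is ≥ 51 and < 69.5 → Approaching

Approaching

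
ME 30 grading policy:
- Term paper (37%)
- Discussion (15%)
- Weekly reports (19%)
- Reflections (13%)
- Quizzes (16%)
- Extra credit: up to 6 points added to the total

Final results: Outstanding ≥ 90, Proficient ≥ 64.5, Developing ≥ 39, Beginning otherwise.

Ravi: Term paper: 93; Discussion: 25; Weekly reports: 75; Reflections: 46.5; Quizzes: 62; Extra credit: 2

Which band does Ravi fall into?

Proficient

Weighted total:
  Term paper 93 × 0.37 = 34.41
  Discussion 25 × 0.15 = 3.75
  Weekly reports 75 × 0.19 = 14.25
  Reflections 46.5 × 0.13 = 6.045
  Quizzes 62 × 0.16 = 9.92
Sum = 68.375
Extra credit: 68.375 + 2 = 70.375
70.375 is ≥ 64.5 and < 90 → Proficient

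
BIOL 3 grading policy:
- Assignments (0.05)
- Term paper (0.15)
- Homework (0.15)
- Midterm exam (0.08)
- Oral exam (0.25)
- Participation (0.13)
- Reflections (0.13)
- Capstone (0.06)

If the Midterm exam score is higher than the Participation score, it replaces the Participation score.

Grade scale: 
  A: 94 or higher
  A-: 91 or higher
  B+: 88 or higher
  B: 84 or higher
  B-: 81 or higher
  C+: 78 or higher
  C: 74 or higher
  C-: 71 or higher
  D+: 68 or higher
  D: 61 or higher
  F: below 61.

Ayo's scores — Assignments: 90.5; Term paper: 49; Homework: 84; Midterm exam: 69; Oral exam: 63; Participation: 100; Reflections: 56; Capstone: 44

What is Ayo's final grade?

Midterm exam (69) ≤ Participation (100), so Participation stays at 100.
Weighted total:
  Assignments 90.5 × 0.05 = 4.525
  Term paper 49 × 0.15 = 7.35
  Homework 84 × 0.15 = 12.6
  Midterm exam 69 × 0.08 = 5.52
  Oral exam 63 × 0.25 = 15.75
  Participation 100 × 0.13 = 13
  Reflections 56 × 0.13 = 7.28
  Capstone 44 × 0.06 = 2.64
Sum = 68.665
68.665 is ≥ 68 and < 71 → D+

D+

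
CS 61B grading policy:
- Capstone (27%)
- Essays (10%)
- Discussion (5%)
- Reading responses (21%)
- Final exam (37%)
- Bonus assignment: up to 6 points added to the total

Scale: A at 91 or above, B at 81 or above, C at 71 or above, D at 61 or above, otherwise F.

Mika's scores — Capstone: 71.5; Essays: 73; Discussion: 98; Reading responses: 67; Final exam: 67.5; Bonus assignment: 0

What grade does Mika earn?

Weighted total:
  Capstone 71.5 × 0.27 = 19.305
  Essays 73 × 0.1 = 7.3
  Discussion 98 × 0.05 = 4.9
  Reading responses 67 × 0.21 = 14.07
  Final exam 67.5 × 0.37 = 24.975
Sum = 70.55
Bonus assignment: 70.55 + 0 = 70.55
70.55 is ≥ 61 and < 71 → D

D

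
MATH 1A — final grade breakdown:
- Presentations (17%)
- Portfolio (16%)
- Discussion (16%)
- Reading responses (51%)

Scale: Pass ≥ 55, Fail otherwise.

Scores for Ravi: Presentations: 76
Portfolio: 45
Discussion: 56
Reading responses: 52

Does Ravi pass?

Pass

Weighted total:
  Presentations 76 × 0.17 = 12.92
  Portfolio 45 × 0.16 = 7.2
  Discussion 56 × 0.16 = 8.96
  Reading responses 52 × 0.51 = 26.52
Sum = 55.6
55.6 ≥ 55 → Pass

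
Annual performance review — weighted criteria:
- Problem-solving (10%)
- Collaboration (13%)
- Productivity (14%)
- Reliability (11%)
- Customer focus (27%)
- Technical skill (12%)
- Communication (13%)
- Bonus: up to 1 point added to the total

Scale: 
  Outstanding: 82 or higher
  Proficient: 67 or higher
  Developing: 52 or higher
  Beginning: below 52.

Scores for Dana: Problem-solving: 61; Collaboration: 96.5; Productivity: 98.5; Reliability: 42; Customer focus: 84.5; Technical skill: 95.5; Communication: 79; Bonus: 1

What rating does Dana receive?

Outstanding

Weighted total:
  Problem-solving 61 × 0.1 = 6.1
  Collaboration 96.5 × 0.13 = 12.545
  Productivity 98.5 × 0.14 = 13.79
  Reliability 42 × 0.11 = 4.62
  Customer focus 84.5 × 0.27 = 22.815
  Technical skill 95.5 × 0.12 = 11.46
  Communication 79 × 0.13 = 10.27
Sum = 81.6
Bonus: 81.6 + 1 = 82.6
82.6 ≥ 82 → Outstanding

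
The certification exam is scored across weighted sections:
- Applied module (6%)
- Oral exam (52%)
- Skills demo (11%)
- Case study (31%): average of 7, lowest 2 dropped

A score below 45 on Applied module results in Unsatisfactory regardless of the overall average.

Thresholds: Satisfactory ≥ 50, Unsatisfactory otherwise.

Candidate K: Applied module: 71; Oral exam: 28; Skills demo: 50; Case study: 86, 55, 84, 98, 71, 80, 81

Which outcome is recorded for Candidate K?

Satisfactory

Case study: drop 55, 71 → average of remaining 5 = 429/5 = 85.8
Applied module score 71 ≥ 45: minimum met.
Weighted total:
  Applied module 71 × 0.06 = 4.26
  Oral exam 28 × 0.52 = 14.56
  Skills demo 50 × 0.11 = 5.5
  Case study 85.8 × 0.31 = 26.598
Sum = 50.918
50.918 ≥ 50 → Satisfactory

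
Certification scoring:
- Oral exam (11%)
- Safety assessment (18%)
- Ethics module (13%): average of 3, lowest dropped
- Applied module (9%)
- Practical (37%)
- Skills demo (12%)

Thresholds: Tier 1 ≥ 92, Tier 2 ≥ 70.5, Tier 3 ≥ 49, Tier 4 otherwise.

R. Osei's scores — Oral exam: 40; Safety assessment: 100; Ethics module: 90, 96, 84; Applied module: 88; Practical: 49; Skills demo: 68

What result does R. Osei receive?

Ethics module: drop 84 → average of remaining 2 = 186/2 = 93
Weighted total:
  Oral exam 40 × 0.11 = 4.4
  Safety assessment 100 × 0.18 = 18
  Ethics module 93 × 0.13 = 12.09
  Applied module 88 × 0.09 = 7.92
  Practical 49 × 0.37 = 18.13
  Skills demo 68 × 0.12 = 8.16
Sum = 68.7
68.7 is ≥ 49 and < 70.5 → Tier 3

Tier 3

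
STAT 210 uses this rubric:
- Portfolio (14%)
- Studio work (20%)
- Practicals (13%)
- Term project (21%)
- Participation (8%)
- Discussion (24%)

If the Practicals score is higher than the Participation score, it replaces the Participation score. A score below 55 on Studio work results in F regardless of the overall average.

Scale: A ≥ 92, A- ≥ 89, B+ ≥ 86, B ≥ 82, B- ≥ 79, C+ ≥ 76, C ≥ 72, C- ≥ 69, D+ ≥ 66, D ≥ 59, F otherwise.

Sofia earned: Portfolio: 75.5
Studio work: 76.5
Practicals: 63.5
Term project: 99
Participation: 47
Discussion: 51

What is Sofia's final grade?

C

Practicals (63.5) > Participation (47), so Participation counts as 63.5.
Studio work score 76.5 ≥ 55: minimum met.
Weighted total:
  Portfolio 75.5 × 0.14 = 10.57
  Studio work 76.5 × 0.2 = 15.3
  Practicals 63.5 × 0.13 = 8.255
  Term project 99 × 0.21 = 20.79
  Participation 63.5 × 0.08 = 5.08
  Discussion 51 × 0.24 = 12.24
Sum = 72.235
72.235 is ≥ 72 and < 76 → C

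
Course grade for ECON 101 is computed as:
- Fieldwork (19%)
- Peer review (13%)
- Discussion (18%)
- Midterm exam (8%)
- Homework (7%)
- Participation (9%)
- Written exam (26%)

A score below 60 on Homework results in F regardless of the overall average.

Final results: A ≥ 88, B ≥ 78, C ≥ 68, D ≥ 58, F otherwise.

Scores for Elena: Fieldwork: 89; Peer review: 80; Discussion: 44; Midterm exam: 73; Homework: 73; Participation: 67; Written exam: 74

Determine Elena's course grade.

C

Homework score 73 ≥ 60: minimum met.
Weighted total:
  Fieldwork 89 × 0.19 = 16.91
  Peer review 80 × 0.13 = 10.4
  Discussion 44 × 0.18 = 7.92
  Midterm exam 73 × 0.08 = 5.84
  Homework 73 × 0.07 = 5.11
  Participation 67 × 0.09 = 6.03
  Written exam 74 × 0.26 = 19.24
Sum = 71.45
71.45 is ≥ 68 and < 78 → C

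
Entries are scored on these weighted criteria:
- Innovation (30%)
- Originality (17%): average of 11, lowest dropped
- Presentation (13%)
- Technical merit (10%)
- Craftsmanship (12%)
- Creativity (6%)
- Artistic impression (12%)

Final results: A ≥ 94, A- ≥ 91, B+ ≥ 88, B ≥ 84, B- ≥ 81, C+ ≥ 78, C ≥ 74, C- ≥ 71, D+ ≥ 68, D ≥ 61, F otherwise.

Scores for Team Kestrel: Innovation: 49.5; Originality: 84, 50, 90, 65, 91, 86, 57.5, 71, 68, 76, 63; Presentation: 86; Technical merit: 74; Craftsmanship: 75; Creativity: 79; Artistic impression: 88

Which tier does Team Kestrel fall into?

D+

Originality: drop 50 → average of remaining 10 = 751.5/10 = 75.15
Weighted total:
  Innovation 49.5 × 0.3 = 14.85
  Originality 75.15 × 0.17 = 12.7755
  Presentation 86 × 0.13 = 11.18
  Technical merit 74 × 0.1 = 7.4
  Craftsmanship 75 × 0.12 = 9
  Creativity 79 × 0.06 = 4.74
  Artistic impression 88 × 0.12 = 10.56
Sum = 70.5055
70.5055 is ≥ 68 and < 71 → D+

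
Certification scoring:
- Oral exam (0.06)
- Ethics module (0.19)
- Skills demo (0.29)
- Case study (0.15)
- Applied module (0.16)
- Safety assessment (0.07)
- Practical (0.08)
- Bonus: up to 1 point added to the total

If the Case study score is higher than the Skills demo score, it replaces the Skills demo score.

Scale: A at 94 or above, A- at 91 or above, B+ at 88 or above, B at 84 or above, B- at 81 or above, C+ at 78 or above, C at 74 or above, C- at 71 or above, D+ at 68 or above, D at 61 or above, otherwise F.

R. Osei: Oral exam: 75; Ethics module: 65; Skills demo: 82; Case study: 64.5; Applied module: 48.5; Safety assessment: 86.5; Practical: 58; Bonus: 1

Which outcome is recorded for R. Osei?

D+

Case study (64.5) ≤ Skills demo (82), so Skills demo stays at 82.
Weighted total:
  Oral exam 75 × 0.06 = 4.5
  Ethics module 65 × 0.19 = 12.35
  Skills demo 82 × 0.29 = 23.78
  Case study 64.5 × 0.15 = 9.675
  Applied module 48.5 × 0.16 = 7.76
  Safety assessment 86.5 × 0.07 = 6.055
  Practical 58 × 0.08 = 4.64
Sum = 68.76
Bonus: 68.76 + 1 = 69.76
69.76 is ≥ 68 and < 71 → D+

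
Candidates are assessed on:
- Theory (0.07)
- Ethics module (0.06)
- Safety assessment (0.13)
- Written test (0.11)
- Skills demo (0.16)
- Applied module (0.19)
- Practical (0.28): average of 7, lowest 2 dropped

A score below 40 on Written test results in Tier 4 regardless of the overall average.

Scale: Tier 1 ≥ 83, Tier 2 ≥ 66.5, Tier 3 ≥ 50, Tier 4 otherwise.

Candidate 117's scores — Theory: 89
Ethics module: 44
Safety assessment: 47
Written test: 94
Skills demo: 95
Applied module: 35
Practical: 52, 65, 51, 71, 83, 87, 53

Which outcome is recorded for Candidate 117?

Tier 2

Practical: drop 51, 52 → average of remaining 5 = 359/5 = 71.8
Written test score 94 ≥ 40: minimum met.
Weighted total:
  Theory 89 × 0.07 = 6.23
  Ethics module 44 × 0.06 = 2.64
  Safety assessment 47 × 0.13 = 6.11
  Written test 94 × 0.11 = 10.34
  Skills demo 95 × 0.16 = 15.2
  Applied module 35 × 0.19 = 6.65
  Practical 71.8 × 0.28 = 20.104
Sum = 67.274
67.274 is ≥ 66.5 and < 83 → Tier 2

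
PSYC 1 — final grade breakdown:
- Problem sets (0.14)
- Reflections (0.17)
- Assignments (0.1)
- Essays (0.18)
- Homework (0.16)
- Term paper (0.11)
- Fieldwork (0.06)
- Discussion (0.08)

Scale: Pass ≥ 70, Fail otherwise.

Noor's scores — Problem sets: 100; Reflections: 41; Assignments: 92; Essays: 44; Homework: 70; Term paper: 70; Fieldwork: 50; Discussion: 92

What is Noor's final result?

Fail

Weighted total:
  Problem sets 100 × 0.14 = 14
  Reflections 41 × 0.17 = 6.97
  Assignments 92 × 0.1 = 9.2
  Essays 44 × 0.18 = 7.92
  Homework 70 × 0.16 = 11.2
  Term paper 70 × 0.11 = 7.7
  Fieldwork 50 × 0.06 = 3
  Discussion 92 × 0.08 = 7.36
Sum = 67.35
67.35 < 70 → Fail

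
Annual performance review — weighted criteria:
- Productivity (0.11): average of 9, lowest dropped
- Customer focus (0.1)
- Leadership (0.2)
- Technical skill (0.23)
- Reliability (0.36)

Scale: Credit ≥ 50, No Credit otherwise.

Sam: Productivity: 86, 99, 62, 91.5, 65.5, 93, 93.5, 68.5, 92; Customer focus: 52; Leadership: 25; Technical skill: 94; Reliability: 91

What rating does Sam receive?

Productivity: drop 62 → average of remaining 8 = 689/8 = 86.125
Weighted total:
  Productivity 86.125 × 0.11 = 9.47375
  Customer focus 52 × 0.1 = 5.2
  Leadership 25 × 0.2 = 5
  Technical skill 94 × 0.23 = 21.62
  Reliability 91 × 0.36 = 32.76
Sum = 74.05375
74.05375 ≥ 50 → Credit

Credit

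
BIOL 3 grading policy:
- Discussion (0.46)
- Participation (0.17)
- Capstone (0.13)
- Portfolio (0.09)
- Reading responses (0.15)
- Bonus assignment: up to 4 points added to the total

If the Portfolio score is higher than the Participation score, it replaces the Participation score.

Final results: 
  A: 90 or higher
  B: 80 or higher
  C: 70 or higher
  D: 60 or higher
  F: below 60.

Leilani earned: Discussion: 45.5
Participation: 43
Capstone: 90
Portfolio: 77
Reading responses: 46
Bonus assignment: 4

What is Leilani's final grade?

Portfolio (77) > Participation (43), so Participation counts as 77.
Weighted total:
  Discussion 45.5 × 0.46 = 20.93
  Participation 77 × 0.17 = 13.09
  Capstone 90 × 0.13 = 11.7
  Portfolio 77 × 0.09 = 6.93
  Reading responses 46 × 0.15 = 6.9
Sum = 59.55
Bonus assignment: 59.55 + 4 = 63.55
63.55 is ≥ 60 and < 70 → D

D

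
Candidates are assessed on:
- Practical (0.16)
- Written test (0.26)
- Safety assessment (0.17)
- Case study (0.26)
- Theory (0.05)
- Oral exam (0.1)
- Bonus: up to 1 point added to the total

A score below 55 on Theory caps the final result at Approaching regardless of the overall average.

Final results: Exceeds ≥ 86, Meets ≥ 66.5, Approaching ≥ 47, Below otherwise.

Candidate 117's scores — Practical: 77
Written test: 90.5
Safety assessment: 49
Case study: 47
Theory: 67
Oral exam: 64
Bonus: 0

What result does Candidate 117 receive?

Approaching

Theory score 67 ≥ 55: minimum met.
Weighted total:
  Practical 77 × 0.16 = 12.32
  Written test 90.5 × 0.26 = 23.53
  Safety assessment 49 × 0.17 = 8.33
  Case study 47 × 0.26 = 12.22
  Theory 67 × 0.05 = 3.35
  Oral exam 64 × 0.1 = 6.4
Sum = 66.15
Bonus: 66.15 + 0 = 66.15
66.15 is ≥ 47 and < 66.5 → Approaching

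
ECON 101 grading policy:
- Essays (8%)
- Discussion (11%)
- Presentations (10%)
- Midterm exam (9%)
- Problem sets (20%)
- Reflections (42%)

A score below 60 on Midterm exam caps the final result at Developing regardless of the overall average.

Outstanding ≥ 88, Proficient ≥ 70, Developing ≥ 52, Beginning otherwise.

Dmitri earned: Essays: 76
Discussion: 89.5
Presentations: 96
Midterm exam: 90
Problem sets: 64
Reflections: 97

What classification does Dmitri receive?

Midterm exam score 90 ≥ 60: minimum met.
Weighted total:
  Essays 76 × 0.08 = 6.08
  Discussion 89.5 × 0.11 = 9.845
  Presentations 96 × 0.1 = 9.6
  Midterm exam 90 × 0.09 = 8.1
  Problem sets 64 × 0.2 = 12.8
  Reflections 97 × 0.42 = 40.74
Sum = 87.165
87.165 is ≥ 70 and < 88 → Proficient

Proficient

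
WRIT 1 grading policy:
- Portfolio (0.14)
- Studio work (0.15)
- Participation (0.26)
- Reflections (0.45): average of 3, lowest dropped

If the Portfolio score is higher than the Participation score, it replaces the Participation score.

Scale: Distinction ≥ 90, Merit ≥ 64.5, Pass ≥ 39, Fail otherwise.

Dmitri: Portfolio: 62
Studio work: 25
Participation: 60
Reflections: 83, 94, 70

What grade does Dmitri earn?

Reflections: drop 70 → average of remaining 2 = 177/2 = 88.5
Portfolio (62) > Participation (60), so Participation counts as 62.
Weighted total:
  Portfolio 62 × 0.14 = 8.68
  Studio work 25 × 0.15 = 3.75
  Participation 62 × 0.26 = 16.12
  Reflections 88.5 × 0.45 = 39.825
Sum = 68.375
68.375 is ≥ 64.5 and < 90 → Merit

Merit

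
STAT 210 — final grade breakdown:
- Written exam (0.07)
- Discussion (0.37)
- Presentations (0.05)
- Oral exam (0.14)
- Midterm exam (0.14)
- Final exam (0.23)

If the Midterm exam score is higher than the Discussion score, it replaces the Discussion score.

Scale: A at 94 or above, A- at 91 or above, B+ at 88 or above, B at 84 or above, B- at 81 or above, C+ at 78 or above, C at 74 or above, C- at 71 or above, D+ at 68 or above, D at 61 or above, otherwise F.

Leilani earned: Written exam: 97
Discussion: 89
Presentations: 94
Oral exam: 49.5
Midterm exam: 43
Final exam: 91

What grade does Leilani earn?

Midterm exam (43) ≤ Discussion (89), so Discussion stays at 89.
Weighted total:
  Written exam 97 × 0.07 = 6.79
  Discussion 89 × 0.37 = 32.93
  Presentations 94 × 0.05 = 4.7
  Oral exam 49.5 × 0.14 = 6.93
  Midterm exam 43 × 0.14 = 6.02
  Final exam 91 × 0.23 = 20.93
Sum = 78.3
78.3 is ≥ 78 and < 81 → C+

C+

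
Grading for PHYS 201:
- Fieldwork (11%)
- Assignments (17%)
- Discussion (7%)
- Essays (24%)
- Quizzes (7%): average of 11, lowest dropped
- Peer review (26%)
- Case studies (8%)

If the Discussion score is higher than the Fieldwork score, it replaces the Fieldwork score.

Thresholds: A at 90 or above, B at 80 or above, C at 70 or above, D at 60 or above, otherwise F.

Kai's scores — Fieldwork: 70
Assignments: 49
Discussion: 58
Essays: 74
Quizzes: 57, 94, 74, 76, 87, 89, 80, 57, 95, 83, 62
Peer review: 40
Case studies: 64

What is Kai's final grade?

F

Quizzes: drop 57 → average of remaining 10 = 797/10 = 79.7
Discussion (58) ≤ Fieldwork (70), so Fieldwork stays at 70.
Weighted total:
  Fieldwork 70 × 0.11 = 7.7
  Assignments 49 × 0.17 = 8.33
  Discussion 58 × 0.07 = 4.06
  Essays 74 × 0.24 = 17.76
  Quizzes 79.7 × 0.07 = 5.579
  Peer review 40 × 0.26 = 10.4
  Case studies 64 × 0.08 = 5.12
Sum = 58.949
58.949 < 60 → F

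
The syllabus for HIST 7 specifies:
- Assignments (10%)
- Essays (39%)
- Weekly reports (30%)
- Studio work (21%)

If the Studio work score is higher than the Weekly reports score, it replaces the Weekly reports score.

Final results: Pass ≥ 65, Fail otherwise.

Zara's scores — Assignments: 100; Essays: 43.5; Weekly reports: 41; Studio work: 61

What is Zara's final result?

Studio work (61) > Weekly reports (41), so Weekly reports counts as 61.
Weighted total:
  Assignments 100 × 0.1 = 10
  Essays 43.5 × 0.39 = 16.965
  Weekly reports 61 × 0.3 = 18.3
  Studio work 61 × 0.21 = 12.81
Sum = 58.075
58.075 < 65 → Fail

Fail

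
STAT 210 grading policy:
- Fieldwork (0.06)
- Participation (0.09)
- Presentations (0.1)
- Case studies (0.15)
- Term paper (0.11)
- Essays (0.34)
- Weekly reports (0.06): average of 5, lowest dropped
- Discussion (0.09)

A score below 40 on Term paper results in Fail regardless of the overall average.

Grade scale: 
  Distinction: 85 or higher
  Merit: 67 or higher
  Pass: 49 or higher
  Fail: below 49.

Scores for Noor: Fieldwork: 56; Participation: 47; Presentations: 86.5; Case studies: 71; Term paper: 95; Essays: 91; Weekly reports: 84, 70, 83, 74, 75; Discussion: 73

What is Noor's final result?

Weekly reports: drop 70 → average of remaining 4 = 316/4 = 79
Term paper score 95 ≥ 40: minimum met.
Weighted total:
  Fieldwork 56 × 0.06 = 3.36
  Participation 47 × 0.09 = 4.23
  Presentations 86.5 × 0.1 = 8.65
  Case studies 71 × 0.15 = 10.65
  Term paper 95 × 0.11 = 10.45
  Essays 91 × 0.34 = 30.94
  Weekly reports 79 × 0.06 = 4.74
  Discussion 73 × 0.09 = 6.57
Sum = 79.59
79.59 is ≥ 67 and < 85 → Merit

Merit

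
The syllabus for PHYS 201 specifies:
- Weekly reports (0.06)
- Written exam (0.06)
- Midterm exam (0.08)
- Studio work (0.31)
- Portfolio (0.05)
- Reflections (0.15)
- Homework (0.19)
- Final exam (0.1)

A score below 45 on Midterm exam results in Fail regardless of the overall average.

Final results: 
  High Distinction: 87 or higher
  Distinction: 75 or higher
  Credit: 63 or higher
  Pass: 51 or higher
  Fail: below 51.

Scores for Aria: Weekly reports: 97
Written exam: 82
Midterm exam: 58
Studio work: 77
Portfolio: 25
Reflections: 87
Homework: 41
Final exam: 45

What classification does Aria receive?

Midterm exam score 58 ≥ 45: minimum met.
Weighted total:
  Weekly reports 97 × 0.06 = 5.82
  Written exam 82 × 0.06 = 4.92
  Midterm exam 58 × 0.08 = 4.64
  Studio work 77 × 0.31 = 23.87
  Portfolio 25 × 0.05 = 1.25
  Reflections 87 × 0.15 = 13.05
  Homework 41 × 0.19 = 7.79
  Final exam 45 × 0.1 = 4.5
Sum = 65.84
65.84 is ≥ 63 and < 75 → Credit

Credit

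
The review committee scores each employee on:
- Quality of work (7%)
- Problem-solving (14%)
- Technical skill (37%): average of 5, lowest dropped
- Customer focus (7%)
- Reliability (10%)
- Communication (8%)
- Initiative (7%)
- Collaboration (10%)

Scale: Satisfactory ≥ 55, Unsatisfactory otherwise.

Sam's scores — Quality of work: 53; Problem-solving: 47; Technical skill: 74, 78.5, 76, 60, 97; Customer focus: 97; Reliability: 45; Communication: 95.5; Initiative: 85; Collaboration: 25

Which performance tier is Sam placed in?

Satisfactory

Technical skill: drop 60 → average of remaining 4 = 325.5/4 = 81.375
Weighted total:
  Quality of work 53 × 0.07 = 3.71
  Problem-solving 47 × 0.14 = 6.58
  Technical skill 81.375 × 0.37 = 30.10875
  Customer focus 97 × 0.07 = 6.79
  Reliability 45 × 0.1 = 4.5
  Communication 95.5 × 0.08 = 7.64
  Initiative 85 × 0.07 = 5.95
  Collaboration 25 × 0.1 = 2.5
Sum = 67.77875
67.77875 ≥ 55 → Satisfactory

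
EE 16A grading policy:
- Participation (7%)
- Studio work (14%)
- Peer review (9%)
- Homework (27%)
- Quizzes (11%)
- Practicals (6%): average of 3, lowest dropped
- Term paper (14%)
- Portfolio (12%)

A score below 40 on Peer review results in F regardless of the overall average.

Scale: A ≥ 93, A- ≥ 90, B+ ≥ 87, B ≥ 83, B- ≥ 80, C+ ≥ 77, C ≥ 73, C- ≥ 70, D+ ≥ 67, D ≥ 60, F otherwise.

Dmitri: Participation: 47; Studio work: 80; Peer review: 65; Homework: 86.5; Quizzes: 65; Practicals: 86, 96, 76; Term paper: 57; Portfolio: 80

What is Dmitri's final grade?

C

Practicals: drop 76 → average of remaining 2 = 182/2 = 91
Peer review score 65 ≥ 40: minimum met.
Weighted total:
  Participation 47 × 0.07 = 3.29
  Studio work 80 × 0.14 = 11.2
  Peer review 65 × 0.09 = 5.85
  Homework 86.5 × 0.27 = 23.355
  Quizzes 65 × 0.11 = 7.15
  Practicals 91 × 0.06 = 5.46
  Term paper 57 × 0.14 = 7.98
  Portfolio 80 × 0.12 = 9.6
Sum = 73.885
73.885 is ≥ 73 and < 77 → C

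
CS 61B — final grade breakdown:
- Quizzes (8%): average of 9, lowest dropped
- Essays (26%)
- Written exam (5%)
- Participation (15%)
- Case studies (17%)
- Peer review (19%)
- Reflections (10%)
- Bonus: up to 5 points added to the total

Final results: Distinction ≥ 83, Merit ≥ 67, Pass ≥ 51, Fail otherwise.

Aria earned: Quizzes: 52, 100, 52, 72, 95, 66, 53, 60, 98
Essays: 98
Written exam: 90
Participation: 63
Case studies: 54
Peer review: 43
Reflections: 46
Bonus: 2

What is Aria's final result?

Quizzes: drop 52 → average of remaining 8 = 596/8 = 74.5
Weighted total:
  Quizzes 74.5 × 0.08 = 5.96
  Essays 98 × 0.26 = 25.48
  Written exam 90 × 0.05 = 4.5
  Participation 63 × 0.15 = 9.45
  Case studies 54 × 0.17 = 9.18
  Peer review 43 × 0.19 = 8.17
  Reflections 46 × 0.1 = 4.6
Sum = 67.34
Bonus: 67.34 + 2 = 69.34
69.34 is ≥ 67 and < 83 → Merit

Merit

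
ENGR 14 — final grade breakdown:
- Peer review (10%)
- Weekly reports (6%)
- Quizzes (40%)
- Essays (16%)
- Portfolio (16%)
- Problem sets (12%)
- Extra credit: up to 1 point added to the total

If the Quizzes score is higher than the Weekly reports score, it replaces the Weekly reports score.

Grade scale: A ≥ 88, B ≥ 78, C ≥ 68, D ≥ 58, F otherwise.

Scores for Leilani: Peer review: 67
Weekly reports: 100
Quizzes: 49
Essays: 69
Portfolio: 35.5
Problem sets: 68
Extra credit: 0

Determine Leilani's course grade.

F

Quizzes (49) ≤ Weekly reports (100), so Weekly reports stays at 100.
Weighted total:
  Peer review 67 × 0.1 = 6.7
  Weekly reports 100 × 0.06 = 6
  Quizzes 49 × 0.4 = 19.6
  Essays 69 × 0.16 = 11.04
  Portfolio 35.5 × 0.16 = 5.68
  Problem sets 68 × 0.12 = 8.16
Sum = 57.18
Extra credit: 57.18 + 0 = 57.18
57.18 < 58 → F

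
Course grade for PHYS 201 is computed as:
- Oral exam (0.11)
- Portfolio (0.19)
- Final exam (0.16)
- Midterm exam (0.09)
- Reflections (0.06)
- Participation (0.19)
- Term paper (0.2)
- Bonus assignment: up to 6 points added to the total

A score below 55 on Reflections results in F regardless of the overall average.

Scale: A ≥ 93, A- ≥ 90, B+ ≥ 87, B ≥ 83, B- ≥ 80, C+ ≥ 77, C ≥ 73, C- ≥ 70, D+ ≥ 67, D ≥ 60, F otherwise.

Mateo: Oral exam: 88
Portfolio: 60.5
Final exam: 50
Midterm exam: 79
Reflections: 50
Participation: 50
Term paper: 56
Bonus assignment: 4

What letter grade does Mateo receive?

F

Reflections score 50 < 55: minimum not met.
Weighted total:
  Oral exam 88 × 0.11 = 9.68
  Portfolio 60.5 × 0.19 = 11.495
  Final exam 50 × 0.16 = 8
  Midterm exam 79 × 0.09 = 7.11
  Reflections 50 × 0.06 = 3
  Participation 50 × 0.19 = 9.5
  Term paper 56 × 0.2 = 11.2
Sum = 59.985
Bonus assignment: 59.985 + 4 = 63.985
Because the Reflections minimum was not met, the result is F.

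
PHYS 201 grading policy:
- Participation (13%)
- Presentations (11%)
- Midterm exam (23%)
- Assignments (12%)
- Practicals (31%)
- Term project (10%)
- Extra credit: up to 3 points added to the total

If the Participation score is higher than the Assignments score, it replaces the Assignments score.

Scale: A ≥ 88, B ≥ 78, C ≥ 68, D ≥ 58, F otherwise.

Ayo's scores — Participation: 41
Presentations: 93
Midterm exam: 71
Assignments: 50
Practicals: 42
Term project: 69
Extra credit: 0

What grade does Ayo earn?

Participation (41) ≤ Assignments (50), so Assignments stays at 50.
Weighted total:
  Participation 41 × 0.13 = 5.33
  Presentations 93 × 0.11 = 10.23
  Midterm exam 71 × 0.23 = 16.33
  Assignments 50 × 0.12 = 6
  Practicals 42 × 0.31 = 13.02
  Term project 69 × 0.1 = 6.9
Sum = 57.81
Extra credit: 57.81 + 0 = 57.81
57.81 < 58 → F

F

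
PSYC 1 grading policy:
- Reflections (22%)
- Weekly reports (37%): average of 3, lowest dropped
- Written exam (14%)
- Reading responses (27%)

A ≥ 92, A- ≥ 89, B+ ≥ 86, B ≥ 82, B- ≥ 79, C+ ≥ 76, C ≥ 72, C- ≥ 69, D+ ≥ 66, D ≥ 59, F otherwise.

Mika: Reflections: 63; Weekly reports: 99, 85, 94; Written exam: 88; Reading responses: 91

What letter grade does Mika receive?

Weekly reports: drop 85 → average of remaining 2 = 193/2 = 96.5
Weighted total:
  Reflections 63 × 0.22 = 13.86
  Weekly reports 96.5 × 0.37 = 35.705
  Written exam 88 × 0.14 = 12.32
  Reading responses 91 × 0.27 = 24.57
Sum = 86.455
86.455 is ≥ 86 and < 89 → B+

B+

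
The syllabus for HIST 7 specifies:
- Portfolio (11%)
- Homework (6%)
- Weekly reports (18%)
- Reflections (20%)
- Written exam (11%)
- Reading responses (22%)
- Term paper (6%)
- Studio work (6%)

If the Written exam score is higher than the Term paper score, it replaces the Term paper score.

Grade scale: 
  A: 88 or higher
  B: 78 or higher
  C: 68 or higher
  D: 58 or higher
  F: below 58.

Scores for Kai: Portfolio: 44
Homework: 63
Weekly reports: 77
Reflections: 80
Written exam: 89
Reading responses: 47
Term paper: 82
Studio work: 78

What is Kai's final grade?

C

Written exam (89) > Term paper (82), so Term paper counts as 89.
Weighted total:
  Portfolio 44 × 0.11 = 4.84
  Homework 63 × 0.06 = 3.78
  Weekly reports 77 × 0.18 = 13.86
  Reflections 80 × 0.2 = 16
  Written exam 89 × 0.11 = 9.79
  Reading responses 47 × 0.22 = 10.34
  Term paper 89 × 0.06 = 5.34
  Studio work 78 × 0.06 = 4.68
Sum = 68.63
68.63 is ≥ 68 and < 78 → C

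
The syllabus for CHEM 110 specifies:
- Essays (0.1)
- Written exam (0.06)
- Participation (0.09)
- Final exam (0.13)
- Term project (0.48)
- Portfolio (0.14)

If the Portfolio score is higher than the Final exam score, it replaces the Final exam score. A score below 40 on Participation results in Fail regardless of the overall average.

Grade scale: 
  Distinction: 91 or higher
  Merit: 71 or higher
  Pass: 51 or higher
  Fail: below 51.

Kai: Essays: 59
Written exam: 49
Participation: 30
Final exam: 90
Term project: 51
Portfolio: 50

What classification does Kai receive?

Fail

Portfolio (50) ≤ Final exam (90), so Final exam stays at 90.
Participation score 30 < 40: minimum not met.
Weighted total:
  Essays 59 × 0.1 = 5.9
  Written exam 49 × 0.06 = 2.94
  Participation 30 × 0.09 = 2.7
  Final exam 90 × 0.13 = 11.7
  Term project 51 × 0.48 = 24.48
  Portfolio 50 × 0.14 = 7
Sum = 54.72
Because the Participation minimum was not met, the result is Fail.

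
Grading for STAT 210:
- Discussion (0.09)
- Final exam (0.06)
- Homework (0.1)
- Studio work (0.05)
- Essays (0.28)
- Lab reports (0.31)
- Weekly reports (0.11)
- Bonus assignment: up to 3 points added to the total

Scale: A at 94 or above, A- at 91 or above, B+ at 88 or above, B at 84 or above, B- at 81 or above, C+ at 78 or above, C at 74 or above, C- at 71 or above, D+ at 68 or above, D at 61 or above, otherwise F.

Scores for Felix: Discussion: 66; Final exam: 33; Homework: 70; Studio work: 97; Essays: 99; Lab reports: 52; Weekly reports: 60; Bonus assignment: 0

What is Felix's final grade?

D+

Weighted total:
  Discussion 66 × 0.09 = 5.94
  Final exam 33 × 0.06 = 1.98
  Homework 70 × 0.1 = 7
  Studio work 97 × 0.05 = 4.85
  Essays 99 × 0.28 = 27.72
  Lab reports 52 × 0.31 = 16.12
  Weekly reports 60 × 0.11 = 6.6
Sum = 70.21
Bonus assignment: 70.21 + 0 = 70.21
70.21 is ≥ 68 and < 71 → D+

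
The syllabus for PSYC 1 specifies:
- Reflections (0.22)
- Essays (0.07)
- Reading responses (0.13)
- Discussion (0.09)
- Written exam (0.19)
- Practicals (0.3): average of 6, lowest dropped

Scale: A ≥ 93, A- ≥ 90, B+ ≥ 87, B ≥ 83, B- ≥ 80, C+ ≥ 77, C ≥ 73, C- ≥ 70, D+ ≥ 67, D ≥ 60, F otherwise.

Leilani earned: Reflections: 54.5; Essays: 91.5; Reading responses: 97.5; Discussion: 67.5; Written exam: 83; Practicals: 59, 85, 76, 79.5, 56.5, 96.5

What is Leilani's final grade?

C

Practicals: drop 56.5 → average of remaining 5 = 396/5 = 79.2
Weighted total:
  Reflections 54.5 × 0.22 = 11.99
  Essays 91.5 × 0.07 = 6.405
  Reading responses 97.5 × 0.13 = 12.675
  Discussion 67.5 × 0.09 = 6.075
  Written exam 83 × 0.19 = 15.77
  Practicals 79.2 × 0.3 = 23.76
Sum = 76.675
76.675 is ≥ 73 and < 77 → C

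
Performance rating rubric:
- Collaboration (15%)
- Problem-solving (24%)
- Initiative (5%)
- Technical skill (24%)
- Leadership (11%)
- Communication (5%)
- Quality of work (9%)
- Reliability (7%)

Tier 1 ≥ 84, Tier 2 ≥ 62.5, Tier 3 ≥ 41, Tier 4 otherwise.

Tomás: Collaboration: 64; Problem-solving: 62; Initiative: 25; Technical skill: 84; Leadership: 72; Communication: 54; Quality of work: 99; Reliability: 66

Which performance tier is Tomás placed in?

Tier 2

Weighted total:
  Collaboration 64 × 0.15 = 9.6
  Problem-solving 62 × 0.24 = 14.88
  Initiative 25 × 0.05 = 1.25
  Technical skill 84 × 0.24 = 20.16
  Leadership 72 × 0.11 = 7.92
  Communication 54 × 0.05 = 2.7
  Quality of work 99 × 0.09 = 8.91
  Reliability 66 × 0.07 = 4.62
Sum = 70.04
70.04 is ≥ 62.5 and < 84 → Tier 2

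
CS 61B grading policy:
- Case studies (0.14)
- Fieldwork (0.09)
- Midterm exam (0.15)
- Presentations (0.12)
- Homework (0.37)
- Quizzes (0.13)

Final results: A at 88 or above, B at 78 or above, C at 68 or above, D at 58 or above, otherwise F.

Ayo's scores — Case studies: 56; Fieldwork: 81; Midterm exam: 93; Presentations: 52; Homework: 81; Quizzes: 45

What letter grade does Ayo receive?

C

Weighted total:
  Case studies 56 × 0.14 = 7.84
  Fieldwork 81 × 0.09 = 7.29
  Midterm exam 93 × 0.15 = 13.95
  Presentations 52 × 0.12 = 6.24
  Homework 81 × 0.37 = 29.97
  Quizzes 45 × 0.13 = 5.85
Sum = 71.14
71.14 is ≥ 68 and < 78 → C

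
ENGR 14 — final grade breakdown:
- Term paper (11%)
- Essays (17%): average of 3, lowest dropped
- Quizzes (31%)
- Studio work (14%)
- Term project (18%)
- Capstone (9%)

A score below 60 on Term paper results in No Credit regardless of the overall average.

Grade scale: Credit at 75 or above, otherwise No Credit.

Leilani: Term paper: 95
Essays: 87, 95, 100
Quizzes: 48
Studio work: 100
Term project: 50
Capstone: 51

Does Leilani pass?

Essays: drop 87 → average of remaining 2 = 195/2 = 97.5
Term paper score 95 ≥ 60: minimum met.
Weighted total:
  Term paper 95 × 0.11 = 10.45
  Essays 97.5 × 0.17 = 16.575
  Quizzes 48 × 0.31 = 14.88
  Studio work 100 × 0.14 = 14
  Term project 50 × 0.18 = 9
  Capstone 51 × 0.09 = 4.59
Sum = 69.495
69.495 < 75 → No Credit

No Credit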